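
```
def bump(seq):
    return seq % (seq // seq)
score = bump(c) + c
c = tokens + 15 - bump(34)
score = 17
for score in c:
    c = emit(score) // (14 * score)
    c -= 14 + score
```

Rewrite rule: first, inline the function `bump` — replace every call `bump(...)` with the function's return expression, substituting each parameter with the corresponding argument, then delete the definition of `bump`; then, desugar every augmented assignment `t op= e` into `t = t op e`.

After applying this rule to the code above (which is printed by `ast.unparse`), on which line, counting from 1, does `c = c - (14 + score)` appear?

Transformed code:
score = c % (c // c) + c
c = tokens + 15 - 34 % (34 // 34)
score = 17
for score in c:
    c = emit(score) // (14 * score)
    c = c - (14 + score)

6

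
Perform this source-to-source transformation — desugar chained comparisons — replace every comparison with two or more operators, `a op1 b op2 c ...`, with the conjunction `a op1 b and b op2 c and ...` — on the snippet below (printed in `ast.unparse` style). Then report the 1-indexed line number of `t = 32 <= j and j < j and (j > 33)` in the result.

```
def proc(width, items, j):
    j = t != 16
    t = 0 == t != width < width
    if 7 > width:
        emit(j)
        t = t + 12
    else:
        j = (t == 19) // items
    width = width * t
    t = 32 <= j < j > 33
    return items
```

Transformed code:
def proc(width, items, j):
    j = t != 16
    t = 0 == t and t != width and (width < width)
    if 7 > width:
        emit(j)
        t = t + 12
    else:
        j = (t == 19) // items
    width = width * t
    t = 32 <= j and j < j and (j > 33)
    return items

10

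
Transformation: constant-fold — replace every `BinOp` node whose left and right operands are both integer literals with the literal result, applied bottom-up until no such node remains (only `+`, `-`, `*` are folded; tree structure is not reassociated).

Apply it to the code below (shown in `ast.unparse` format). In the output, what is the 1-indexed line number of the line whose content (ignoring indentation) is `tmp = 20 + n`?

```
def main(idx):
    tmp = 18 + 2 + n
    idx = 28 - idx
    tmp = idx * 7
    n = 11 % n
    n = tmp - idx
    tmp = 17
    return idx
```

2

Transformed code:
def main(idx):
    tmp = 20 + n
    idx = 28 - idx
    tmp = idx * 7
    n = 11 % n
    n = tmp - idx
    tmp = 17
    return idx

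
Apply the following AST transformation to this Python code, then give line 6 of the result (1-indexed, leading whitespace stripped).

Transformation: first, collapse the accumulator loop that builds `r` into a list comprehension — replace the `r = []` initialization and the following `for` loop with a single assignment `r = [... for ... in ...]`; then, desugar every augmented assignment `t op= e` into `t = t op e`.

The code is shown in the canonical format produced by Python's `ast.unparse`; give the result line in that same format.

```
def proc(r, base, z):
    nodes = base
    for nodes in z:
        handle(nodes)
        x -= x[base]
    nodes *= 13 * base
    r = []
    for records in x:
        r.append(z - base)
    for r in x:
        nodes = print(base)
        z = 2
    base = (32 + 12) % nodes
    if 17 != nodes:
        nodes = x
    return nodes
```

Transformed code:
def proc(r, base, z):
    nodes = base
    for nodes in z:
        handle(nodes)
        x = x - x[base]
    nodes = nodes * (13 * base)
    r = [z - base for records in x]
    for r in x:
        nodes = print(base)
        z = 2
    base = (32 + 12) % nodes
    if 17 != nodes:
        nodes = x
    return nodes

nodes = nodes * (13 * base)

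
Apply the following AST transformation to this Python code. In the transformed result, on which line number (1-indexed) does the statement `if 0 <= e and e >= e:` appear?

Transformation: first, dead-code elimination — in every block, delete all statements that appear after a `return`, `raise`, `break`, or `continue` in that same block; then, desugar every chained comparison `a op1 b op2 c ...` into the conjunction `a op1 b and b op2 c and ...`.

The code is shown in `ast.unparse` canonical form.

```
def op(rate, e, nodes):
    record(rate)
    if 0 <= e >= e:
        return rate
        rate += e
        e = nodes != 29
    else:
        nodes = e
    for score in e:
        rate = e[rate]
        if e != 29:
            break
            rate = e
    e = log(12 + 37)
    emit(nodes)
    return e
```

Transformed code:
def op(rate, e, nodes):
    record(rate)
    if 0 <= e and e >= e:
        return rate
    else:
        nodes = e
    for score in e:
        rate = e[rate]
        if e != 29:
            break
    e = log(12 + 37)
    emit(nodes)
    return e

3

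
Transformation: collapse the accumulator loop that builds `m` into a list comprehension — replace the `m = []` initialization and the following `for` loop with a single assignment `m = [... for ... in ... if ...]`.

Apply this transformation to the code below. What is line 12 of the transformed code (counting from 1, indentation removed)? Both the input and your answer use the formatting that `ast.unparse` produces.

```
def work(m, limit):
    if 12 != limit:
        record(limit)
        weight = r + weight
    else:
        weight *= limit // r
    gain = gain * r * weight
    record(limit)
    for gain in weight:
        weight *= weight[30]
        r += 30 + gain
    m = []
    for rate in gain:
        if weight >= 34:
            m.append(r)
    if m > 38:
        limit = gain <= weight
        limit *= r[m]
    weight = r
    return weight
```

Transformed code:
def work(m, limit):
    if 12 != limit:
        record(limit)
        weight = r + weight
    else:
        weight *= limit // r
    gain = gain * r * weight
    record(limit)
    for gain in weight:
        weight *= weight[30]
        r += 30 + gain
    m = [r for rate in gain if weight >= 34]
    if m > 38:
        limit = gain <= weight
        limit *= r[m]
    weight = r
    return weight

m = [r for rate in gain if weight >= 34]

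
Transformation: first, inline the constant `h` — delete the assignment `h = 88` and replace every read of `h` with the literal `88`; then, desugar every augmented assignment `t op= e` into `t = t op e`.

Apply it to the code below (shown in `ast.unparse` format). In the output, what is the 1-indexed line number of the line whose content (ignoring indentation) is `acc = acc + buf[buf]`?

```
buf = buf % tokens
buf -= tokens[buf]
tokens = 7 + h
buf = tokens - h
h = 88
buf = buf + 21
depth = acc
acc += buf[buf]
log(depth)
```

7

Transformed code:
buf = buf % tokens
buf = buf - tokens[buf]
tokens = 7 + 88
buf = tokens - 88
buf = buf + 21
depth = acc
acc = acc + buf[buf]
log(depth)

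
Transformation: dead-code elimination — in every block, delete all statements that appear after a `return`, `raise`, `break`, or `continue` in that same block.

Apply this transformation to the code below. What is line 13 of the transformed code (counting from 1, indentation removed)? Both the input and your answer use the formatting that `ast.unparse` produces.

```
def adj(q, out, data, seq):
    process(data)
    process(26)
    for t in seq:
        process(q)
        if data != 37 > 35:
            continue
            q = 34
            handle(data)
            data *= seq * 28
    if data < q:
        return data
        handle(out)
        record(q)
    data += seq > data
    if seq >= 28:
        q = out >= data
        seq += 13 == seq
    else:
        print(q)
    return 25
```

seq += 13 == seq

Transformed code:
def adj(q, out, data, seq):
    process(data)
    process(26)
    for t in seq:
        process(q)
        if data != 37 > 35:
            continue
    if data < q:
        return data
    data += seq > data
    if seq >= 28:
        q = out >= data
        seq += 13 == seq
    else:
        print(q)
    return 25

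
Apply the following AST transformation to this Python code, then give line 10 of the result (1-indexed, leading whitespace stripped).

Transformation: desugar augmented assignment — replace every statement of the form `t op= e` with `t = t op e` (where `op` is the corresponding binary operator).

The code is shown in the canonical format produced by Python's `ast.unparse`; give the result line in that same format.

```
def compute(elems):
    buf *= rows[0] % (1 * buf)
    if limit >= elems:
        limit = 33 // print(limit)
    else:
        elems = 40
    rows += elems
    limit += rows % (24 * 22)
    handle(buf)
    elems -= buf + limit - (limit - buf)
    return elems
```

Transformed code:
def compute(elems):
    buf = buf * (rows[0] % (1 * buf))
    if limit >= elems:
        limit = 33 // print(limit)
    else:
        elems = 40
    rows = rows + elems
    limit = limit + rows % (24 * 22)
    handle(buf)
    elems = elems - (buf + limit - (limit - buf))
    return elems

elems = elems - (buf + limit - (limit - buf))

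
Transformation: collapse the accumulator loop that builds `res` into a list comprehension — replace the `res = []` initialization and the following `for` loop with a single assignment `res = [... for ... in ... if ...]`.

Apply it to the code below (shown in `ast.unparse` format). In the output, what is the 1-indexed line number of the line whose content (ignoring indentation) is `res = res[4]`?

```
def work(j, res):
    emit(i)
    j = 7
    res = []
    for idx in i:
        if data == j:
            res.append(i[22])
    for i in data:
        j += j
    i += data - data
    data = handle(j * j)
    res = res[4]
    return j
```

Transformed code:
def work(j, res):
    emit(i)
    j = 7
    res = [i[22] for idx in i if data == j]
    for i in data:
        j += j
    i += data - data
    data = handle(j * j)
    res = res[4]
    return j

9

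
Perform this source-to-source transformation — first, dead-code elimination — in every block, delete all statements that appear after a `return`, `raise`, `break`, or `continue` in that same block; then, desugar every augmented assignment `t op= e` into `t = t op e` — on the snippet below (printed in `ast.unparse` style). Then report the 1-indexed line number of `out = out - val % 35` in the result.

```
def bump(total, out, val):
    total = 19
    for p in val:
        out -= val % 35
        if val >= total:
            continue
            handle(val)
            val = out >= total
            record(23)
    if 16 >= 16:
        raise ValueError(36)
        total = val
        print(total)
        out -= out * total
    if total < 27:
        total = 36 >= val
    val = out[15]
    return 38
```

Transformed code:
def bump(total, out, val):
    total = 19
    for p in val:
        out = out - val % 35
        if val >= total:
            continue
    if 16 >= 16:
        raise ValueError(36)
    if total < 27:
        total = 36 >= val
    val = out[15]
    return 38

4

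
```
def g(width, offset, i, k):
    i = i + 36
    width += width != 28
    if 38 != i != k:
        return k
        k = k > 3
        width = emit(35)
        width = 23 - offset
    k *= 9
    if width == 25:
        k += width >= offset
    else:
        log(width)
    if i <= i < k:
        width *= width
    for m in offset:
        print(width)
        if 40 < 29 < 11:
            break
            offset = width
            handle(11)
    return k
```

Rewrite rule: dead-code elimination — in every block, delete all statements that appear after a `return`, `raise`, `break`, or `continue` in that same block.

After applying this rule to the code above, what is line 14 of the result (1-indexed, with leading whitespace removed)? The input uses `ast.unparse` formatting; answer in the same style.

Transformed code:
def g(width, offset, i, k):
    i = i + 36
    width += width != 28
    if 38 != i != k:
        return k
    k *= 9
    if width == 25:
        k += width >= offset
    else:
        log(width)
    if i <= i < k:
        width *= width
    for m in offset:
        print(width)
        if 40 < 29 < 11:
            break
    return k

print(width)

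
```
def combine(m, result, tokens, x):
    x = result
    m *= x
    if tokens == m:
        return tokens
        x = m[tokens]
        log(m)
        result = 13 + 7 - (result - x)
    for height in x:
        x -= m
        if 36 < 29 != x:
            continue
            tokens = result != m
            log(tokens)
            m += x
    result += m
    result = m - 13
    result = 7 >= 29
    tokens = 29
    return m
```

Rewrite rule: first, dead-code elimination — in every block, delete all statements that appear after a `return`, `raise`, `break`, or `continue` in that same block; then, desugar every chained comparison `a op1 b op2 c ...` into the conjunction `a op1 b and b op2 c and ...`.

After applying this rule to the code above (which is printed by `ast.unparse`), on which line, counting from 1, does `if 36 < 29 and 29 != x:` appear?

8

Transformed code:
def combine(m, result, tokens, x):
    x = result
    m *= x
    if tokens == m:
        return tokens
    for height in x:
        x -= m
        if 36 < 29 and 29 != x:
            continue
    result += m
    result = m - 13
    result = 7 >= 29
    tokens = 29
    return m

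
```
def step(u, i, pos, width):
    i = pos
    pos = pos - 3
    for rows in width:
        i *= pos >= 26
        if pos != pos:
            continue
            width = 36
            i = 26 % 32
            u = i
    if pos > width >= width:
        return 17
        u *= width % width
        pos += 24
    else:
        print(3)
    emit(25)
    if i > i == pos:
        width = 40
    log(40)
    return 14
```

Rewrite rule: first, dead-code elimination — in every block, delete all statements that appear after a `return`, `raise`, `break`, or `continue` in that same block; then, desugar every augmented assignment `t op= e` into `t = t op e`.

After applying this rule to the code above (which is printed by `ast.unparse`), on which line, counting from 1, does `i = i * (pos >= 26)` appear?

5

Transformed code:
def step(u, i, pos, width):
    i = pos
    pos = pos - 3
    for rows in width:
        i = i * (pos >= 26)
        if pos != pos:
            continue
    if pos > width >= width:
        return 17
    else:
        print(3)
    emit(25)
    if i > i == pos:
        width = 40
    log(40)
    return 14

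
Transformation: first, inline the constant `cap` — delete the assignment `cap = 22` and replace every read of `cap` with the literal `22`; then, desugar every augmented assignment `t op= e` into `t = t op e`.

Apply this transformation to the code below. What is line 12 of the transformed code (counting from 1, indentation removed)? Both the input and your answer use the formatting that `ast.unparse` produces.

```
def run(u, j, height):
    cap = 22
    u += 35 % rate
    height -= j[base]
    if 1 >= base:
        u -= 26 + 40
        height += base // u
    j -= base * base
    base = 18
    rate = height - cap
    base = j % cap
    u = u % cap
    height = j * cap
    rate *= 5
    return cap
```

Transformed code:
def run(u, j, height):
    u = u + 35 % rate
    height = height - j[base]
    if 1 >= base:
        u = u - (26 + 40)
        height = height + base // u
    j = j - base * base
    base = 18
    rate = height - 22
    base = j % 22
    u = u % 22
    height = j * 22
    rate = rate * 5
    return 22

height = j * 22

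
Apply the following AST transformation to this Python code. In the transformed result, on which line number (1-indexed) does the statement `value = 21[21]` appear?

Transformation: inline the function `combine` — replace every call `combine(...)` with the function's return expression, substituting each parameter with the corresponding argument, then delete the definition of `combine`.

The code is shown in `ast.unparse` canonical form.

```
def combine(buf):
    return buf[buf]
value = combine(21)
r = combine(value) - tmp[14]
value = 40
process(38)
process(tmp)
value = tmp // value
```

Transformed code:
value = 21[21]
r = value[value] - tmp[14]
value = 40
process(38)
process(tmp)
value = tmp // value

1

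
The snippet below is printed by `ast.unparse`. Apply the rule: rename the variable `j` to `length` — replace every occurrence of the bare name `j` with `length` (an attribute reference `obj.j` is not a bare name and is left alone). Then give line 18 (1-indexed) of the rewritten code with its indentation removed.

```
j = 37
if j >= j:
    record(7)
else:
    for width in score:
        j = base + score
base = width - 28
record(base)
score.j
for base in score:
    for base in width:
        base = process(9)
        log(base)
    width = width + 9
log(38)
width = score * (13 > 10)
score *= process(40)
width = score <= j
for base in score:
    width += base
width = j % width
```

Transformed code:
length = 37
if length >= length:
    record(7)
else:
    for width in score:
        length = base + score
base = width - 28
record(base)
score.j
for base in score:
    for base in width:
        base = process(9)
        log(base)
    width = width + 9
log(38)
width = score * (13 > 10)
score *= process(40)
width = score <= length
for base in score:
    width += base
width = length % width

width = score <= length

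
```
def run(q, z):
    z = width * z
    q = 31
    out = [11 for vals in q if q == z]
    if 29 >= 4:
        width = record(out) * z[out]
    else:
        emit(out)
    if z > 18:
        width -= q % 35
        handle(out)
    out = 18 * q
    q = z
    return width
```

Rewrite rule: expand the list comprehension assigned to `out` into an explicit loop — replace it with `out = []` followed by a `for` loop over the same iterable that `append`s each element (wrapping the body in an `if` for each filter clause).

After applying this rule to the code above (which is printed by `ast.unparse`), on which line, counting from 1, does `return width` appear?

17

Transformed code:
def run(q, z):
    z = width * z
    q = 31
    out = []
    for vals in q:
        if q == z:
            out.append(11)
    if 29 >= 4:
        width = record(out) * z[out]
    else:
        emit(out)
    if z > 18:
        width -= q % 35
        handle(out)
    out = 18 * q
    q = z
    return width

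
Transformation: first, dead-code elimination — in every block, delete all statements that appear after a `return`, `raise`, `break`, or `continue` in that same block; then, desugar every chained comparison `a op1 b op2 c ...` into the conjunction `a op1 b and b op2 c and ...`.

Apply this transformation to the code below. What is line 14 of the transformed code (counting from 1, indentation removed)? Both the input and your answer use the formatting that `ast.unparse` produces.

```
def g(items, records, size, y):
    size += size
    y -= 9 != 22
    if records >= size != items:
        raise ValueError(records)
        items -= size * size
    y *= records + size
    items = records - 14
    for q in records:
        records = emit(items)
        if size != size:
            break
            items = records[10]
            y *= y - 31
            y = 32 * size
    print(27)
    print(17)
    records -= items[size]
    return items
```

records -= items[size]

Transformed code:
def g(items, records, size, y):
    size += size
    y -= 9 != 22
    if records >= size and size != items:
        raise ValueError(records)
    y *= records + size
    items = records - 14
    for q in records:
        records = emit(items)
        if size != size:
            break
    print(27)
    print(17)
    records -= items[size]
    return items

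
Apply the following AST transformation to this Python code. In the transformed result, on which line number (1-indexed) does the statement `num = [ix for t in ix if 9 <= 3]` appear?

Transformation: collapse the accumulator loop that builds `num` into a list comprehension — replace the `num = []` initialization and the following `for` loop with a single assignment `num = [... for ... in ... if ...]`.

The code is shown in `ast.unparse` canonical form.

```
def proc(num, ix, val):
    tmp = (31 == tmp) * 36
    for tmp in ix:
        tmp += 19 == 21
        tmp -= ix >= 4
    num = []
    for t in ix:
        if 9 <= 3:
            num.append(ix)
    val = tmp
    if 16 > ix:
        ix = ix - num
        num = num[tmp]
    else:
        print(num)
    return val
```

Transformed code:
def proc(num, ix, val):
    tmp = (31 == tmp) * 36
    for tmp in ix:
        tmp += 19 == 21
        tmp -= ix >= 4
    num = [ix for t in ix if 9 <= 3]
    val = tmp
    if 16 > ix:
        ix = ix - num
        num = num[tmp]
    else:
        print(num)
    return val

6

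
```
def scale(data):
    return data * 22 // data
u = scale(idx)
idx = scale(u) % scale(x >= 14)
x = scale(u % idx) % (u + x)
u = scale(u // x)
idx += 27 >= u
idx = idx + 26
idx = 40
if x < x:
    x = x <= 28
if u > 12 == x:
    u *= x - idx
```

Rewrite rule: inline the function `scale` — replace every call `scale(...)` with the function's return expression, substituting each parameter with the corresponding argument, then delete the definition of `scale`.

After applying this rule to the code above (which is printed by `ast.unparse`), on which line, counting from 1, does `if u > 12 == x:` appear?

10

Transformed code:
u = idx * 22 // idx
idx = u * 22 // u % ((x >= 14) * 22 // (x >= 14))
x = u % idx * 22 // (u % idx) % (u + x)
u = u // x * 22 // (u // x)
idx += 27 >= u
idx = idx + 26
idx = 40
if x < x:
    x = x <= 28
if u > 12 == x:
    u *= x - idx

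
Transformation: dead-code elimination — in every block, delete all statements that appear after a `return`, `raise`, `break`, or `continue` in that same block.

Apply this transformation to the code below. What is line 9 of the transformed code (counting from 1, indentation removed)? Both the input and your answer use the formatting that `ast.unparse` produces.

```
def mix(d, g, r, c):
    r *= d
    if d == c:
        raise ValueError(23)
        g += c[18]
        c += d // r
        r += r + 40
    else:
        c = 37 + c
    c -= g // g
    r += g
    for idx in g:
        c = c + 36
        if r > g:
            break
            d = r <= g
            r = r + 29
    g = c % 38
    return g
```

for idx in g:

Transformed code:
def mix(d, g, r, c):
    r *= d
    if d == c:
        raise ValueError(23)
    else:
        c = 37 + c
    c -= g // g
    r += g
    for idx in g:
        c = c + 36
        if r > g:
            break
    g = c % 38
    return g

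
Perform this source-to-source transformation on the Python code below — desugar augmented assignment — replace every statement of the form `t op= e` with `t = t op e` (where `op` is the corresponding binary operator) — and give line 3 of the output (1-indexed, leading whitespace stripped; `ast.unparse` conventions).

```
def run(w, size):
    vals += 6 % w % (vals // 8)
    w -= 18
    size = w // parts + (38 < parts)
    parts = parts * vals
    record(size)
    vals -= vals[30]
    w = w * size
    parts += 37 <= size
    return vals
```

w = w - 18

Transformed code:
def run(w, size):
    vals = vals + 6 % w % (vals // 8)
    w = w - 18
    size = w // parts + (38 < parts)
    parts = parts * vals
    record(size)
    vals = vals - vals[30]
    w = w * size
    parts = parts + (37 <= size)
    return vals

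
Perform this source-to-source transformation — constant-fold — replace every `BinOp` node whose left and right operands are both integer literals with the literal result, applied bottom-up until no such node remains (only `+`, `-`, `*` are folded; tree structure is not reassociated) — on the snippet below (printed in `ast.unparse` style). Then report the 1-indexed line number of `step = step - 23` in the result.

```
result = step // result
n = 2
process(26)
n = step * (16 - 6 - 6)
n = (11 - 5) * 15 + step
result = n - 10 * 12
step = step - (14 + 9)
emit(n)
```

7

Transformed code:
result = step // result
n = 2
process(26)
n = step * 4
n = 90 + step
result = n - 120
step = step - 23
emit(n)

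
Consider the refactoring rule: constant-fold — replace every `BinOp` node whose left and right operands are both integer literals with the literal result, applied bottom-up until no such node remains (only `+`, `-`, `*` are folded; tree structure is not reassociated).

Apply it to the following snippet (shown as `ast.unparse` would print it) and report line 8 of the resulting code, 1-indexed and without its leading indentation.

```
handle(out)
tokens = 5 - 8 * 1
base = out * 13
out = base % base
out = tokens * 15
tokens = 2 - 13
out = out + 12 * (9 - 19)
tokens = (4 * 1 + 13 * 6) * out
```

Transformed code:
handle(out)
tokens = -3
base = out * 13
out = base % base
out = tokens * 15
tokens = -11
out = out + -120
tokens = 82 * out

tokens = 82 * out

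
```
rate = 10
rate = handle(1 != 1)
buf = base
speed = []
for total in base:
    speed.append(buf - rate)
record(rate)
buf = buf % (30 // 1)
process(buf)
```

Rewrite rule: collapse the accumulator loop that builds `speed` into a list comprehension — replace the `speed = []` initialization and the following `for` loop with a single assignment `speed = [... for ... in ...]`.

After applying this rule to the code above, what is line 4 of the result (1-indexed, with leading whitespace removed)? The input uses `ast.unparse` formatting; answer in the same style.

speed = [buf - rate for total in base]

Transformed code:
rate = 10
rate = handle(1 != 1)
buf = base
speed = [buf - rate for total in base]
record(rate)
buf = buf % (30 // 1)
process(buf)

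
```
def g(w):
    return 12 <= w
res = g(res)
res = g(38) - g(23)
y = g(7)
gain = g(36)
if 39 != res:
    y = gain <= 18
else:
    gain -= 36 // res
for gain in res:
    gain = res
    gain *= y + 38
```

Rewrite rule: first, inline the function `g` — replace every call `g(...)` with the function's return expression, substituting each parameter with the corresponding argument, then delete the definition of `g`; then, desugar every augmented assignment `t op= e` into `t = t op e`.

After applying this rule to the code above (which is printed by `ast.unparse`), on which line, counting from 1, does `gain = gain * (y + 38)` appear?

11

Transformed code:
res = 12 <= res
res = (12 <= 38) - (12 <= 23)
y = 12 <= 7
gain = 12 <= 36
if 39 != res:
    y = gain <= 18
else:
    gain = gain - 36 // res
for gain in res:
    gain = res
    gain = gain * (y + 38)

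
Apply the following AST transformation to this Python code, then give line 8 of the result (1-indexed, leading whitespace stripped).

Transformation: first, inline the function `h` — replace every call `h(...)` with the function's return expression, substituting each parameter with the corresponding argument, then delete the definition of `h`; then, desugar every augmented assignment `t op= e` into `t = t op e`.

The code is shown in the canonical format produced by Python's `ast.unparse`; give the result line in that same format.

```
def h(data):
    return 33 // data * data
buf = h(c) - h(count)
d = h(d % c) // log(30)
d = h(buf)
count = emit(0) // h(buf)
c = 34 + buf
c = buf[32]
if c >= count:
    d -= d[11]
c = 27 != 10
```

d = d - d[11]

Transformed code:
buf = 33 // c * c - 33 // count * count
d = 33 // (d % c) * (d % c) // log(30)
d = 33 // buf * buf
count = emit(0) // (33 // buf * buf)
c = 34 + buf
c = buf[32]
if c >= count:
    d = d - d[11]
c = 27 != 10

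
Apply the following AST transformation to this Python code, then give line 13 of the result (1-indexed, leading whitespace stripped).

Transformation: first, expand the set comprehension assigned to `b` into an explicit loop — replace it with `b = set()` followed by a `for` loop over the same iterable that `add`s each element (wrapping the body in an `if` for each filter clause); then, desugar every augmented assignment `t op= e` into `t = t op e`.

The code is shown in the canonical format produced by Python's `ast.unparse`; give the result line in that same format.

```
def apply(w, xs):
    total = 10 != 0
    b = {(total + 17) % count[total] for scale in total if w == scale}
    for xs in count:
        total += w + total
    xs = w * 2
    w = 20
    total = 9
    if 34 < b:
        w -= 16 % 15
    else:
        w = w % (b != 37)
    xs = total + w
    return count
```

w = w - 16 % 15

Transformed code:
def apply(w, xs):
    total = 10 != 0
    b = set()
    for scale in total:
        if w == scale:
            b.add((total + 17) % count[total])
    for xs in count:
        total = total + (w + total)
    xs = w * 2
    w = 20
    total = 9
    if 34 < b:
        w = w - 16 % 15
    else:
        w = w % (b != 37)
    xs = total + w
    return count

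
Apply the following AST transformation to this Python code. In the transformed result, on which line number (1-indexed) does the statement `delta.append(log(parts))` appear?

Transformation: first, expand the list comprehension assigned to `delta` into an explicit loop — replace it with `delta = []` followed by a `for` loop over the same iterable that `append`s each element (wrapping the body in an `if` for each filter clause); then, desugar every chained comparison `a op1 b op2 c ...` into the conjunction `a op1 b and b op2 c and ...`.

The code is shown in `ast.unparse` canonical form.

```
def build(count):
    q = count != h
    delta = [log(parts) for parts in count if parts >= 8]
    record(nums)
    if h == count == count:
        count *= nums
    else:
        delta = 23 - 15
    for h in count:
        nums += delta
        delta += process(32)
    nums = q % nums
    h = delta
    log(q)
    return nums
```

6

Transformed code:
def build(count):
    q = count != h
    delta = []
    for parts in count:
        if parts >= 8:
            delta.append(log(parts))
    record(nums)
    if h == count and count == count:
        count *= nums
    else:
        delta = 23 - 15
    for h in count:
        nums += delta
        delta += process(32)
    nums = q % nums
    h = delta
    log(q)
    return nums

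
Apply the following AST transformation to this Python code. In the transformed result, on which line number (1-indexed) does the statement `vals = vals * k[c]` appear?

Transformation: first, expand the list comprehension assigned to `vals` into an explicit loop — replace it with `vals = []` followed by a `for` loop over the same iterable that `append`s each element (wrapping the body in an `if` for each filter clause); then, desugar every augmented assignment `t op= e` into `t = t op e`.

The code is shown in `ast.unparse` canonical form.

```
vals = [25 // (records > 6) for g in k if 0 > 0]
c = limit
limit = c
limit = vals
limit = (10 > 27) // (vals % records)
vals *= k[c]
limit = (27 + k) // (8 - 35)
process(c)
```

9

Transformed code:
vals = []
for g in k:
    if 0 > 0:
        vals.append(25 // (records > 6))
c = limit
limit = c
limit = vals
limit = (10 > 27) // (vals % records)
vals = vals * k[c]
limit = (27 + k) // (8 - 35)
process(c)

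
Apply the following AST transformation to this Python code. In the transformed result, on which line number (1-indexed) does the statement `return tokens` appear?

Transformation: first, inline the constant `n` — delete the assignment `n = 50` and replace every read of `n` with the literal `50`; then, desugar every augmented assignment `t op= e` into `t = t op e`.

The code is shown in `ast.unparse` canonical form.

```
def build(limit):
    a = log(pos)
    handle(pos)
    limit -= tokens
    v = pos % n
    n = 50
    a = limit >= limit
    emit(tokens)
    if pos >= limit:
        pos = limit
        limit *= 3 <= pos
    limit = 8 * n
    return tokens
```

Transformed code:
def build(limit):
    a = log(pos)
    handle(pos)
    limit = limit - tokens
    v = pos % 50
    a = limit >= limit
    emit(tokens)
    if pos >= limit:
        pos = limit
        limit = limit * (3 <= pos)
    limit = 8 * 50
    return tokens

12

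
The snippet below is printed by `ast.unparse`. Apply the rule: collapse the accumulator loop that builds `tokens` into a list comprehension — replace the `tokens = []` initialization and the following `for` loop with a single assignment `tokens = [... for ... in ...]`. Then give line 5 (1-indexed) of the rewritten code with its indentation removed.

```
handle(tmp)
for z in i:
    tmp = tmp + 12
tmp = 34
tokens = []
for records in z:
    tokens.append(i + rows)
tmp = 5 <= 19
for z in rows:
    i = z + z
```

Transformed code:
handle(tmp)
for z in i:
    tmp = tmp + 12
tmp = 34
tokens = [i + rows for records in z]
tmp = 5 <= 19
for z in rows:
    i = z + z

tokens = [i + rows for records in z]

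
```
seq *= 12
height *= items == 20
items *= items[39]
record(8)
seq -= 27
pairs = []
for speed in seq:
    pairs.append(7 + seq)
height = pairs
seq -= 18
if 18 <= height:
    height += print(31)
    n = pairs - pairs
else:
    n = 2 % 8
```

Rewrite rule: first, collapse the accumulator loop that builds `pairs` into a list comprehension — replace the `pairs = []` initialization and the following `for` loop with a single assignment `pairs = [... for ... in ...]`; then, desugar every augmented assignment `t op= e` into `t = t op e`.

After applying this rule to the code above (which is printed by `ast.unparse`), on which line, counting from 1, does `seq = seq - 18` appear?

8

Transformed code:
seq = seq * 12
height = height * (items == 20)
items = items * items[39]
record(8)
seq = seq - 27
pairs = [7 + seq for speed in seq]
height = pairs
seq = seq - 18
if 18 <= height:
    height = height + print(31)
    n = pairs - pairs
else:
    n = 2 % 8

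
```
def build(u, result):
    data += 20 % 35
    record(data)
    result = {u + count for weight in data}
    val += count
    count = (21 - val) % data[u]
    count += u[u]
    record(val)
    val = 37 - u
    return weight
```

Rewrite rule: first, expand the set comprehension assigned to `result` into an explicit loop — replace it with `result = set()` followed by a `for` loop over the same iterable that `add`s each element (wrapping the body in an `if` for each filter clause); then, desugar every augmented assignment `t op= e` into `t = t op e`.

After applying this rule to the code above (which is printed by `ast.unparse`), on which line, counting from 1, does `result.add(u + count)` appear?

6

Transformed code:
def build(u, result):
    data = data + 20 % 35
    record(data)
    result = set()
    for weight in data:
        result.add(u + count)
    val = val + count
    count = (21 - val) % data[u]
    count = count + u[u]
    record(val)
    val = 37 - u
    return weight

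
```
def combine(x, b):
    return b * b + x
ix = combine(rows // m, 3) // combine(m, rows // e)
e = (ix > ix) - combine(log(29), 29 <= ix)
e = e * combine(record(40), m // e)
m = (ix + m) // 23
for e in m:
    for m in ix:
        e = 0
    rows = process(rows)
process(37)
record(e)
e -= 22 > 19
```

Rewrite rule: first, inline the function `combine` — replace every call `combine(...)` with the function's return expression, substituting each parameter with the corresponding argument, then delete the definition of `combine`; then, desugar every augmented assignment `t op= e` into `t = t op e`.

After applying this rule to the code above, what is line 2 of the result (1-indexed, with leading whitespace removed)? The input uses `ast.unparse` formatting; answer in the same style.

Transformed code:
ix = (3 * 3 + rows // m) // (rows // e * (rows // e) + m)
e = (ix > ix) - ((29 <= ix) * (29 <= ix) + log(29))
e = e * (m // e * (m // e) + record(40))
m = (ix + m) // 23
for e in m:
    for m in ix:
        e = 0
    rows = process(rows)
process(37)
record(e)
e = e - (22 > 19)

e = (ix > ix) - ((29 <= ix) * (29 <= ix) + log(29))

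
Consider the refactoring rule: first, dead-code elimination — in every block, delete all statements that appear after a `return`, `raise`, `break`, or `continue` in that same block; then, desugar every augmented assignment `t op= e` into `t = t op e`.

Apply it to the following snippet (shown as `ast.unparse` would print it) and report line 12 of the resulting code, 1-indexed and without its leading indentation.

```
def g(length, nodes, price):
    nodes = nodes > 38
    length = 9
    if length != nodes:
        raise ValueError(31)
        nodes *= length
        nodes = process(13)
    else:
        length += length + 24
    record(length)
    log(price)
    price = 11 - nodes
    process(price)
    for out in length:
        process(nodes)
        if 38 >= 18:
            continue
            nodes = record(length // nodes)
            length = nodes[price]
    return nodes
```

Transformed code:
def g(length, nodes, price):
    nodes = nodes > 38
    length = 9
    if length != nodes:
        raise ValueError(31)
    else:
        length = length + (length + 24)
    record(length)
    log(price)
    price = 11 - nodes
    process(price)
    for out in length:
        process(nodes)
        if 38 >= 18:
            continue
    return nodes

for out in length:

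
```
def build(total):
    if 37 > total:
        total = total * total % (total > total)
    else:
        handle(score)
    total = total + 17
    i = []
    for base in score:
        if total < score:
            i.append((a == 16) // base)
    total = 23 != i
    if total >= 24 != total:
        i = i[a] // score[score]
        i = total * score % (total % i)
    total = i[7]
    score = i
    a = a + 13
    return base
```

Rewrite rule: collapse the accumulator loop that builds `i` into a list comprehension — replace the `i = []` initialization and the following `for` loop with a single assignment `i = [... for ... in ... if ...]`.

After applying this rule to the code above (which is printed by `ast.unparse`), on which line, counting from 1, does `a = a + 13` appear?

Transformed code:
def build(total):
    if 37 > total:
        total = total * total % (total > total)
    else:
        handle(score)
    total = total + 17
    i = [(a == 16) // base for base in score if total < score]
    total = 23 != i
    if total >= 24 != total:
        i = i[a] // score[score]
        i = total * score % (total % i)
    total = i[7]
    score = i
    a = a + 13
    return base

14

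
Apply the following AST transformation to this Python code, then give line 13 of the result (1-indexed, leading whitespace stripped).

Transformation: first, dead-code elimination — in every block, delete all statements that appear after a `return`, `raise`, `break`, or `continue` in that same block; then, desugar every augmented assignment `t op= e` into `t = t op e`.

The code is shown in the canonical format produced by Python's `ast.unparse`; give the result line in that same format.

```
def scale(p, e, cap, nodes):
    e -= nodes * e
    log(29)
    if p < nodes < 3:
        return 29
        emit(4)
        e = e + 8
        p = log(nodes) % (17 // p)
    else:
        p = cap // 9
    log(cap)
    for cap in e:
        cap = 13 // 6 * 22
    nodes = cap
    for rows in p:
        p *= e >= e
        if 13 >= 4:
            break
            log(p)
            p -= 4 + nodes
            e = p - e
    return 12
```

Transformed code:
def scale(p, e, cap, nodes):
    e = e - nodes * e
    log(29)
    if p < nodes < 3:
        return 29
    else:
        p = cap // 9
    log(cap)
    for cap in e:
        cap = 13 // 6 * 22
    nodes = cap
    for rows in p:
        p = p * (e >= e)
        if 13 >= 4:
            break
    return 12

p = p * (e >= e)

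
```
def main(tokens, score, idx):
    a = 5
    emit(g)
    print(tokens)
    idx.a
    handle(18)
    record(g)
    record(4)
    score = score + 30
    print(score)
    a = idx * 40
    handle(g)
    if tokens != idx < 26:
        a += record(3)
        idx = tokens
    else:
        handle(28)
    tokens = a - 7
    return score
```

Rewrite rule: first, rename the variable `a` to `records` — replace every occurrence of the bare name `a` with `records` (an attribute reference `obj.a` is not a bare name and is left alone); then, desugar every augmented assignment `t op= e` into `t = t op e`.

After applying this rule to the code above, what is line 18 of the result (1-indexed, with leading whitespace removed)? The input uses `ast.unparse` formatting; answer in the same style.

tokens = records - 7

Transformed code:
def main(tokens, score, idx):
    records = 5
    emit(g)
    print(tokens)
    idx.a
    handle(18)
    record(g)
    record(4)
    score = score + 30
    print(score)
    records = idx * 40
    handle(g)
    if tokens != idx < 26:
        records = records + record(3)
        idx = tokens
    else:
        handle(28)
    tokens = records - 7
    return score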